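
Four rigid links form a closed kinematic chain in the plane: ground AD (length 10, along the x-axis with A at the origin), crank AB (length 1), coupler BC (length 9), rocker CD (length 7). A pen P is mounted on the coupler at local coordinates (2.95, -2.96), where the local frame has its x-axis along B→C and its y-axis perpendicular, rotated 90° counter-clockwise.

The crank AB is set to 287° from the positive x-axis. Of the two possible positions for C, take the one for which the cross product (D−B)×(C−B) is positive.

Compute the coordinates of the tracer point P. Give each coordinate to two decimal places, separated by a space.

4.46 -0.66

A=(0,0), D=(10.00,0)
B = A + 1.00·(cos287°, sin287°) = (0.2924, -0.9563)
|BD| = 9.7546
circle(B,9.00) ∩ circle(D,7.00): a=6.5176, h=6.2066
  candidates: C₊=(6.1701,5.8593) cross=60.543; C₋=(7.3870,-6.4940) cross=-60.543
  mode + wants cross > 0 → take C=(6.1701,5.8593) (cross=60.543)
ex = (C−B)/|BC| = (0.6531,0.7573); ey = (-0.7573,0.6531)
P = B + 2.95·ex + -2.96·ey = (4.4605,-0.6554)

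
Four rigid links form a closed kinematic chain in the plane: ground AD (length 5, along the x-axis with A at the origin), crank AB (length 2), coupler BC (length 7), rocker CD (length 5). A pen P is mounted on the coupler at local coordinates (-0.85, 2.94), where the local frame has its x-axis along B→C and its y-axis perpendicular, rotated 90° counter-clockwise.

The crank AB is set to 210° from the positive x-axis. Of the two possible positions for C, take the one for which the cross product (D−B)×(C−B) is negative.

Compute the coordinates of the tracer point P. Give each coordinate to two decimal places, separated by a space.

A=(0,0), D=(5.00,0)
B = A + 2.00·(cos210°, sin210°) = (-1.7321, -1.0000)
|BD| = 6.8059
circle(B,7.00) ∩ circle(D,5.00): a=5.1661, h=4.7235
  candidates: C₊=(2.6840,4.4313) cross=32.147; C₋=(4.0720,-4.9131) cross=-32.147
  mode - wants cross < 0 → take C=(4.0720,-4.9131) (cross=-32.147)
ex = (C−B)/|BC| = (0.8292,-0.5590); ey = (0.5590,0.8292)
P = B + -0.85·ex + 2.94·ey = (-0.7933,1.9129)

-0.79 1.91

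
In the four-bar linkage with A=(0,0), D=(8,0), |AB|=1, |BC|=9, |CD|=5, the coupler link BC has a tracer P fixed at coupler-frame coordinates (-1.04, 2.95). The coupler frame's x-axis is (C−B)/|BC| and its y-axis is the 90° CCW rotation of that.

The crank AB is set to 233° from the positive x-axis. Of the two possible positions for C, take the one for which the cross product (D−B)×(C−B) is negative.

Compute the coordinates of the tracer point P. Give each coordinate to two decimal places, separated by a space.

A=(0,0), D=(8.00,0)
B = A + 1.00·(cos233°, sin233°) = (-0.6018, -0.7986)
|BD| = 8.6388
circle(B,9.00) ∩ circle(D,5.00): a=7.5606, h=4.8824
  candidates: C₊=(6.4750,4.7618) cross=42.178; C₋=(7.3778,-4.9611) cross=-42.178
  mode - wants cross < 0 → take C=(7.3778,-4.9611) (cross=-42.178)
ex = (C−B)/|BC| = (0.8866,-0.4625); ey = (0.4625,0.8866)
P = B + -1.04·ex + 2.95·ey = (-0.1595,2.2979)

-0.16 2.30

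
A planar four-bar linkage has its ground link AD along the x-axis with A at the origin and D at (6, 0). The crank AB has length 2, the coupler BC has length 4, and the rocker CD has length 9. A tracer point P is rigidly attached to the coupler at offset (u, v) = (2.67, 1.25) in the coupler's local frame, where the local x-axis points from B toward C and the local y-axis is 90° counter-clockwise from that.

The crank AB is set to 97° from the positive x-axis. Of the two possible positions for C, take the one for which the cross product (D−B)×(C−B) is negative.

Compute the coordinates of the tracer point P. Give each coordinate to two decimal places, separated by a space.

A=(0,0), D=(6.00,0)
B = A + 2.00·(cos97°, sin97°) = (-0.2437, 1.9851)
|BD| = 6.5517
circle(B,4.00) ∩ circle(D,9.00): a=-1.6847, h=3.6279
  candidates: C₊=(-0.7500,5.9529) cross=23.769; C₋=(-2.9485,-0.9619) cross=-23.769
  mode - wants cross < 0 → take C=(-2.9485,-0.9619) (cross=-23.769)
ex = (C−B)/|BC| = (-0.6762,-0.7367); ey = (0.7367,-0.6762)
P = B + 2.67·ex + 1.25·ey = (-1.1282,-0.8272)

-1.13 -0.83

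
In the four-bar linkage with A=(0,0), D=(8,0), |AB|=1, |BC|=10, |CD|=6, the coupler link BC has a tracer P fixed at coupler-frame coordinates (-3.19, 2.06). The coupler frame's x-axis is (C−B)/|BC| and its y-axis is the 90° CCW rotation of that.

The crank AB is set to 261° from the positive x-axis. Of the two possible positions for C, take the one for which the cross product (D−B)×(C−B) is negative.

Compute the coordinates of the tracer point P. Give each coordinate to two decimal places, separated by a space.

A=(0,0), D=(8.00,0)
B = A + 1.00·(cos261°, sin261°) = (-0.1564, -0.9877)
|BD| = 8.2160
circle(B,10.00) ∩ circle(D,6.00): a=8.0028, h=5.9962
  candidates: C₊=(7.0675,5.9271) cross=49.265; C₋=(8.5092,-5.9784) cross=-49.265
  mode - wants cross < 0 → take C=(8.5092,-5.9784) (cross=-49.265)
ex = (C−B)/|BC| = (0.8666,-0.4991); ey = (0.4991,0.8666)
P = B + -3.19·ex + 2.06·ey = (-1.8927,2.3895)

-1.89 2.39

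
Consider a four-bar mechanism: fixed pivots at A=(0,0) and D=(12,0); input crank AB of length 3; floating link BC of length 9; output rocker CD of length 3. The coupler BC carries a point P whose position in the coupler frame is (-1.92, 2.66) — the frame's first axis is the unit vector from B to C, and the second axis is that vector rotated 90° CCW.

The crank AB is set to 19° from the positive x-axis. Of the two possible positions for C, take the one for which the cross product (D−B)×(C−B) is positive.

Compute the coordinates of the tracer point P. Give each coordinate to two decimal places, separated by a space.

A=(0,0), D=(12.00,0)
B = A + 3.00·(cos19°, sin19°) = (2.8366, 0.9767)
|BD| = 9.2153
circle(B,9.00) ∩ circle(D,3.00): a=8.5142, h=2.9169
  candidates: C₊=(11.6120,2.9748) cross=26.880; C₋=(10.9936,-2.8262) cross=-26.880
  mode + wants cross > 0 → take C=(11.6120,2.9748) (cross=26.880)
ex = (C−B)/|BC| = (0.9750,0.2220); ey = (-0.2220,0.9750)
P = B + -1.92·ex + 2.66·ey = (0.3739,3.1441)

0.37 3.14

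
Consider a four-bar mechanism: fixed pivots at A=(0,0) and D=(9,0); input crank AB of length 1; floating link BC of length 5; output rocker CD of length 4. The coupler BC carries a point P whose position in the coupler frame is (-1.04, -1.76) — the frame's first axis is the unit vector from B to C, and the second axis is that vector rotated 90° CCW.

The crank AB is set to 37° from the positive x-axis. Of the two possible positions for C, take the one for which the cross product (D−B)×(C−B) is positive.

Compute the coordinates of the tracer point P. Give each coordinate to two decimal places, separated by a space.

0.32 -1.39

A=(0,0), D=(9.00,0)
B = A + 1.00·(cos37°, sin37°) = (0.7986, 0.6018)
|BD| = 8.2234
circle(B,5.00) ∩ circle(D,4.00): a=4.6589, h=1.8151
  candidates: C₊=(5.5779,2.0710) cross=14.926; C₋=(5.3122,-1.5493) cross=-14.926
  mode + wants cross > 0 → take C=(5.5779,2.0710) (cross=14.926)
ex = (C−B)/|BC| = (0.9559,0.2938); ey = (-0.2938,0.9559)
P = B + -1.04·ex + -1.76·ey = (0.3217,-1.3861)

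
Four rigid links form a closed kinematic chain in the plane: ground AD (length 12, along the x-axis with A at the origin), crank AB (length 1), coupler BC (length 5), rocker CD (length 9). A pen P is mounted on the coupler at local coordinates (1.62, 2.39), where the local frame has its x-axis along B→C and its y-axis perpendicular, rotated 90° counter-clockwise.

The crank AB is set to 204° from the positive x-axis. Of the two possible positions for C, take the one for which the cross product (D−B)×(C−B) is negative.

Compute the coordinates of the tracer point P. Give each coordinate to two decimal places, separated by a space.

1.66 0.90

A=(0,0), D=(12.00,0)
B = A + 1.00·(cos204°, sin204°) = (-0.9135, -0.4067)
|BD| = 12.9199
circle(B,5.00) ∩ circle(D,9.00): a=4.2928, h=2.5636
  candidates: C₊=(3.2964,2.2907) cross=33.121; C₋=(3.4578,-2.8339) cross=-33.121
  mode - wants cross < 0 → take C=(3.4578,-2.8339) (cross=-33.121)
ex = (C−B)/|BC| = (0.8743,-0.4854); ey = (0.4854,0.8743)
P = B + 1.62·ex + 2.39·ey = (1.6630,0.8964)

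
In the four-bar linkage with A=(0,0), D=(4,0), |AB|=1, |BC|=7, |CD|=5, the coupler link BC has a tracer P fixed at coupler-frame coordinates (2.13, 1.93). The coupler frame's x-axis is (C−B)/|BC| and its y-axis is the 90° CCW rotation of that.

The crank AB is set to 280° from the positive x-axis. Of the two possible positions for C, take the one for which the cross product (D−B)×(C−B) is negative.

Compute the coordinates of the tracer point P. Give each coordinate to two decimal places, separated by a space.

A=(0,0), D=(4.00,0)
B = A + 1.00·(cos280°, sin280°) = (0.1736, -0.9848)
|BD| = 3.9511
circle(B,7.00) ∩ circle(D,5.00): a=5.0127, h=4.8860
  candidates: C₊=(3.8103,4.9964) cross=19.305; C₋=(6.2460,-4.4672) cross=-19.305
  mode - wants cross < 0 → take C=(6.2460,-4.4672) (cross=-19.305)
ex = (C−B)/|BC| = (0.8675,-0.4975); ey = (0.4975,0.8675)
P = B + 2.13·ex + 1.93·ey = (2.9815,-0.3702)

2.98 -0.37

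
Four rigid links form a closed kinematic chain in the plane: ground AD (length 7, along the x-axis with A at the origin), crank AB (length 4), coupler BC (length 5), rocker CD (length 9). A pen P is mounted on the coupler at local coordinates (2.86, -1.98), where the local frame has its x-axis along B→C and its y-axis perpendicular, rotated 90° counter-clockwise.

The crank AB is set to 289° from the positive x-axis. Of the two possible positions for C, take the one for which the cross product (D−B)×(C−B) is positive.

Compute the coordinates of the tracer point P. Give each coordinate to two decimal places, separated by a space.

A=(0,0), D=(7.00,0)
B = A + 4.00·(cos289°, sin289°) = (1.3023, -3.7821)
|BD| = 6.8387
circle(B,5.00) ∩ circle(D,9.00): a=-0.6750, h=4.9542
  candidates: C₊=(-2.0000,-0.0277) cross=33.881; C₋=(3.4798,-8.2830) cross=-33.881
  mode + wants cross > 0 → take C=(-2.0000,-0.0277) (cross=33.881)
ex = (C−B)/|BC| = (-0.6604,0.7509); ey = (-0.7509,-0.6604)
P = B + 2.86·ex + -1.98·ey = (0.9001,-0.3269)

0.90 -0.33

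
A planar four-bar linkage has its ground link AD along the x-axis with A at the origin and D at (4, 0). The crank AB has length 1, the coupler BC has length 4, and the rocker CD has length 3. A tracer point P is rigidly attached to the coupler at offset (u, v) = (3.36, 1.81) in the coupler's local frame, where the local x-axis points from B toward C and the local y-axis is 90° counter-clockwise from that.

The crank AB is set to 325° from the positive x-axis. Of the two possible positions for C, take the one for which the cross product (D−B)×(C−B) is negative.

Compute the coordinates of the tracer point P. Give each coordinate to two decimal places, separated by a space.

4.59 -1.17

A=(0,0), D=(4.00,0)
B = A + 1.00·(cos325°, sin325°) = (0.8192, -0.5736)
|BD| = 3.2321
circle(B,4.00) ∩ circle(D,3.00): a=2.6989, h=2.9522
  candidates: C₊=(2.9514,2.8108) cross=9.542; C₋=(3.9992,-3.0000) cross=-9.542
  mode - wants cross < 0 → take C=(3.9992,-3.0000) (cross=-9.542)
ex = (C−B)/|BC| = (0.7950,-0.6066); ey = (0.6066,0.7950)
P = B + 3.36·ex + 1.81·ey = (4.5883,-1.1728)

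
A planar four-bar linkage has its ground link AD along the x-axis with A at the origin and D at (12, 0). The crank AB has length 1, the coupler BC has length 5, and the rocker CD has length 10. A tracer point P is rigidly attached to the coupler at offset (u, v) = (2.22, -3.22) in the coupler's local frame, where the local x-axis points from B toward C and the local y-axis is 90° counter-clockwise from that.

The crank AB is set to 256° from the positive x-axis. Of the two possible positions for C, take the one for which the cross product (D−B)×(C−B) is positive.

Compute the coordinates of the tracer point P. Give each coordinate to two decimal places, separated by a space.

3.67 -0.90

A=(0,0), D=(12.00,0)
B = A + 1.00·(cos256°, sin256°) = (-0.2419, -0.9703)
|BD| = 12.2803
circle(B,5.00) ∩ circle(D,10.00): a=3.0865, h=3.9336
  candidates: C₊=(2.5241,3.1949) cross=48.306; C₋=(3.1457,-4.6478) cross=-48.306
  mode + wants cross > 0 → take C=(2.5241,3.1949) (cross=48.306)
ex = (C−B)/|BC| = (0.5532,0.8330); ey = (-0.8330,0.5532)
P = B + 2.22·ex + -3.22·ey = (3.6686,-0.9023)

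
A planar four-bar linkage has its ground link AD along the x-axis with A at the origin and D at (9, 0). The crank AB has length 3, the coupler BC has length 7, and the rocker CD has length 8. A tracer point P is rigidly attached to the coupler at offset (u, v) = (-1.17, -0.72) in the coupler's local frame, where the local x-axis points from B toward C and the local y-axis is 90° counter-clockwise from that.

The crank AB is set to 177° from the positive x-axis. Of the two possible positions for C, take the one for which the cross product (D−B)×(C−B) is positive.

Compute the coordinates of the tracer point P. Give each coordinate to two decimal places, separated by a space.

-3.45 -1.14

A=(0,0), D=(9.00,0)
B = A + 3.00·(cos177°, sin177°) = (-2.9959, 0.1570)
|BD| = 11.9969
circle(B,7.00) ∩ circle(D,8.00): a=5.3733, h=4.4864
  candidates: C₊=(2.4357,4.5727) cross=53.823; C₋=(2.3182,-4.3993) cross=-53.823
  mode + wants cross > 0 → take C=(2.4357,4.5727) (cross=53.823)
ex = (C−B)/|BC| = (0.7759,0.6308); ey = (-0.6308,0.7759)
P = B + -1.17·ex + -0.72·ey = (-3.4495,-1.1397)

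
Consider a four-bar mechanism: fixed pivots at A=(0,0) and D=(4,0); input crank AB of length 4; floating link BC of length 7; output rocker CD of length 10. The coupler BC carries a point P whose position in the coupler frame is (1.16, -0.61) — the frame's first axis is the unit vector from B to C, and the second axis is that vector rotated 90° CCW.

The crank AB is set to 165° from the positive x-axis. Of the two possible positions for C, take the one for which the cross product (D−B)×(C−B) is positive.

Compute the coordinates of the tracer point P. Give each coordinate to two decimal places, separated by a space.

A=(0,0), D=(4.00,0)
B = A + 4.00·(cos165°, sin165°) = (-3.8637, 1.0353)
|BD| = 7.9316
circle(B,7.00) ∩ circle(D,10.00): a=0.7508, h=6.9596
  candidates: C₊=(-2.2109,7.8374) cross=55.201; C₋=(-4.0278,-5.9628) cross=-55.201
  mode + wants cross > 0 → take C=(-2.2109,7.8374) (cross=55.201)
ex = (C−B)/|BC| = (0.2361,0.9717); ey = (-0.9717,0.2361)
P = B + 1.16·ex + -0.61·ey = (-2.9971,2.0185)

-3.00 2.02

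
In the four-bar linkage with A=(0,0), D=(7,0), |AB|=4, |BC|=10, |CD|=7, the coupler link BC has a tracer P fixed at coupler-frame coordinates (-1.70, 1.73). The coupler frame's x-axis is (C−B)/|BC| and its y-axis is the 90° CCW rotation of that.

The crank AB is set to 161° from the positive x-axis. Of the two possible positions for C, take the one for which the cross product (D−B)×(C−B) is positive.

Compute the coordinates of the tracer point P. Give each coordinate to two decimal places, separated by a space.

A=(0,0), D=(7.00,0)
B = A + 4.00·(cos161°, sin161°) = (-3.7821, 1.3023)
|BD| = 10.8604
circle(B,10.00) ∩ circle(D,7.00): a=7.7782, h=6.2849
  candidates: C₊=(4.6936,6.6091) cross=68.257; C₋=(3.1864,-5.8699) cross=-68.257
  mode + wants cross > 0 → take C=(4.6936,6.6091) (cross=68.257)
ex = (C−B)/|BC| = (0.8476,0.5307); ey = (-0.5307,0.8476)
P = B + -1.70·ex + 1.73·ey = (-6.1410,1.8664)

-6.14 1.87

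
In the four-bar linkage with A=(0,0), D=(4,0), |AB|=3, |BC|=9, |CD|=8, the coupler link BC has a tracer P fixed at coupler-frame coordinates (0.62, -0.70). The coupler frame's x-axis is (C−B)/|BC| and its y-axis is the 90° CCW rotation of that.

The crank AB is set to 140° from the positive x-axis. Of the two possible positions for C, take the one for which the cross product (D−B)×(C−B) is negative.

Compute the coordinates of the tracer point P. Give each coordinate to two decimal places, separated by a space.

-2.83 1.16

A=(0,0), D=(4.00,0)
B = A + 3.00·(cos140°, sin140°) = (-2.2981, 1.9284)
|BD| = 6.5867
circle(B,9.00) ∩ circle(D,8.00): a=4.5838, h=7.7452
  candidates: C₊=(4.3524,7.9922) cross=51.016; C₋=(-0.1827,-6.8195) cross=-51.016
  mode - wants cross < 0 → take C=(-0.1827,-6.8195) (cross=-51.016)
ex = (C−B)/|BC| = (0.2351,-0.9720); ey = (0.9720,0.2351)
P = B + 0.62·ex + -0.70·ey = (-2.8328,1.1612)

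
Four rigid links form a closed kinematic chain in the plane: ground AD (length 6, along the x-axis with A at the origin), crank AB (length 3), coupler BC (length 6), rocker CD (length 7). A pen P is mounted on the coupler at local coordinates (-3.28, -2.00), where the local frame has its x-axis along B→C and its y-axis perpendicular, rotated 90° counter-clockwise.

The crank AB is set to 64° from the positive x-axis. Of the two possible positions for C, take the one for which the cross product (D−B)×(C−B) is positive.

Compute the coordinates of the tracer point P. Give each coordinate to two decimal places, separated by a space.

A=(0,0), D=(6.00,0)
B = A + 3.00·(cos64°, sin64°) = (1.3151, 2.6964)
|BD| = 5.4054
circle(B,6.00) ∩ circle(D,7.00): a=1.5002, h=5.8094
  candidates: C₊=(5.5133,6.9831) cross=31.402; C₋=(-0.2826,-3.0870) cross=-31.402
  mode + wants cross > 0 → take C=(5.5133,6.9831) (cross=31.402)
ex = (C−B)/|BC| = (0.6997,0.7144); ey = (-0.7144,0.6997)
P = B + -3.28·ex + -2.00·ey = (0.4490,-1.0464)

0.45 -1.05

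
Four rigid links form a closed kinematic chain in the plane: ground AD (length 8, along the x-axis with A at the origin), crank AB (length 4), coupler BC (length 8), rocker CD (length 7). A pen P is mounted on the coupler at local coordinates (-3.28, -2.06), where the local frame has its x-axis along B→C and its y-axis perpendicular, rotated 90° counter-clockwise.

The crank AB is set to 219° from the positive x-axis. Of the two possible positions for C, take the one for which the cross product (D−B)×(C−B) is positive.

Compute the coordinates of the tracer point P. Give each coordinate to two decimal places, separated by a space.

-3.63 -6.36

A=(0,0), D=(8.00,0)
B = A + 4.00·(cos219°, sin219°) = (-3.1086, -2.5173)
|BD| = 11.3902
circle(B,8.00) ∩ circle(D,7.00): a=6.3536, h=4.8613
  candidates: C₊=(2.0135,3.6280) cross=55.371; C₋=(4.1622,-5.8542) cross=-55.371
  mode + wants cross > 0 → take C=(2.0135,3.6280) (cross=55.371)
ex = (C−B)/|BC| = (0.6403,0.7682); ey = (-0.7682,0.6403)
P = B + -3.28·ex + -2.06·ey = (-3.6262,-6.3558)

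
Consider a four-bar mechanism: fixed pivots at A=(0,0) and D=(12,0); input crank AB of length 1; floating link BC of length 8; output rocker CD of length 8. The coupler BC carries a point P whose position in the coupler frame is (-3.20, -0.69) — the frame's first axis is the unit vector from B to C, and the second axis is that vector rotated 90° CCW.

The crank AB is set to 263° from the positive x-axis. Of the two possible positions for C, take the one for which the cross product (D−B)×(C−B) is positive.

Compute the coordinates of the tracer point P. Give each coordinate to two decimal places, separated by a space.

-1.89 -3.75

A=(0,0), D=(12.00,0)
B = A + 1.00·(cos263°, sin263°) = (-0.1219, -0.9925)
|BD| = 12.1624
circle(B,8.00) ∩ circle(D,8.00): a=6.0812, h=5.1980
  candidates: C₊=(5.5149,4.6843) cross=63.220; C₋=(6.3633,-5.6769) cross=-63.220
  mode + wants cross > 0 → take C=(5.5149,4.6843) (cross=63.220)
ex = (C−B)/|BC| = (0.7046,0.7096); ey = (-0.7096,0.7046)
P = B + -3.20·ex + -0.69·ey = (-1.8869,-3.7495)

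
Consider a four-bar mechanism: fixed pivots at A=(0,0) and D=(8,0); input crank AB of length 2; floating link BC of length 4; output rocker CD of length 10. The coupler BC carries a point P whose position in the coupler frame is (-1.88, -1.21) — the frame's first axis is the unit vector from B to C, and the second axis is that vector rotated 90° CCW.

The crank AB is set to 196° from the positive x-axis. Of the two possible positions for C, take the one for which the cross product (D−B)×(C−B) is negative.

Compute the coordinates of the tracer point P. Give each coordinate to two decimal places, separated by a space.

-3.55 0.98

A=(0,0), D=(8.00,0)
B = A + 2.00·(cos196°, sin196°) = (-1.9225, -0.5513)
|BD| = 9.9378
circle(B,4.00) ∩ circle(D,10.00): a=0.7426, h=3.9305
  candidates: C₊=(-1.3991,3.4143) cross=39.060; C₋=(-0.9630,-4.4345) cross=-39.060
  mode - wants cross < 0 → take C=(-0.9630,-4.4345) (cross=-39.060)
ex = (C−B)/|BC| = (0.2399,-0.9708); ey = (0.9708,0.2399)
P = B + -1.88·ex + -1.21·ey = (-3.5482,0.9836)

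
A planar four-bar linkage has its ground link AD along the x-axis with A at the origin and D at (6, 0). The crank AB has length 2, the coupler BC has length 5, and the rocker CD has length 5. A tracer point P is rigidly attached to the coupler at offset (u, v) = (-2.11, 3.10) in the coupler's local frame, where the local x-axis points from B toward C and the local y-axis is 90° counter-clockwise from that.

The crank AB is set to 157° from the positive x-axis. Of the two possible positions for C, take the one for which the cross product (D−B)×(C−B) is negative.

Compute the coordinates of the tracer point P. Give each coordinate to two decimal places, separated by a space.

A=(0,0), D=(6.00,0)
B = A + 2.00·(cos157°, sin157°) = (-1.8410, 0.7815)
|BD| = 7.8799
circle(B,5.00) ∩ circle(D,5.00): a=3.9399, h=3.0785
  candidates: C₊=(2.3848,3.4540) cross=24.258; C₋=(1.7742,-2.6726) cross=-24.258
  mode - wants cross < 0 → take C=(1.7742,-2.6726) (cross=-24.258)
ex = (C−B)/|BC| = (0.7230,-0.6908); ey = (0.6908,0.7230)
P = B + -2.11·ex + 3.10·ey = (-1.2251,4.4805)

-1.23 4.48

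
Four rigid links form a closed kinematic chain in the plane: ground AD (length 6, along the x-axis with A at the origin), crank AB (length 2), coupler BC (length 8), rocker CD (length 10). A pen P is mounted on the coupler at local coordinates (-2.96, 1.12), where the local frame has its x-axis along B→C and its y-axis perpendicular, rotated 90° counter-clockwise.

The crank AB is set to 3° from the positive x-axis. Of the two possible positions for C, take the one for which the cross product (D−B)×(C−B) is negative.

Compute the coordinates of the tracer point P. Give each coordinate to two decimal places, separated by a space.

4.05 2.52

A=(0,0), D=(6.00,0)
B = A + 2.00·(cos3°, sin3°) = (1.9973, 0.1047)
|BD| = 4.0041
circle(B,8.00) ∩ circle(D,10.00): a=-2.4933, h=7.6015
  candidates: C₊=(-0.2965,7.7688) cross=30.437; C₋=(-0.6939,-7.4291) cross=-30.437
  mode - wants cross < 0 → take C=(-0.6939,-7.4291) (cross=-30.437)
ex = (C−B)/|BC| = (-0.3364,-0.9417); ey = (0.9417,-0.3364)
P = B + -2.96·ex + 1.12·ey = (4.0477,2.5154)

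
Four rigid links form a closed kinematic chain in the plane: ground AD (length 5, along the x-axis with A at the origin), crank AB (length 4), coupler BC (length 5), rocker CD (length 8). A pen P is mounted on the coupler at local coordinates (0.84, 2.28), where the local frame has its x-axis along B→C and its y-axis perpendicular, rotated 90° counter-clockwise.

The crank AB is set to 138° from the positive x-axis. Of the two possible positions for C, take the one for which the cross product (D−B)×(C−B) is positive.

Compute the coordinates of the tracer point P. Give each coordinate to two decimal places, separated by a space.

A=(0,0), D=(5.00,0)
B = A + 4.00·(cos138°, sin138°) = (-2.9726, 2.6765)
|BD| = 8.4099
circle(B,5.00) ∩ circle(D,8.00): a=1.8862, h=4.6306
  candidates: C₊=(0.2893,6.4660) cross=38.942; C₋=(-2.6582,-2.3136) cross=-38.942
  mode + wants cross > 0 → take C=(0.2893,6.4660) (cross=38.942)
ex = (C−B)/|BC| = (0.6524,0.7579); ey = (-0.7579,0.6524)
P = B + 0.84·ex + 2.28·ey = (-4.1526,4.8006)

-4.15 4.80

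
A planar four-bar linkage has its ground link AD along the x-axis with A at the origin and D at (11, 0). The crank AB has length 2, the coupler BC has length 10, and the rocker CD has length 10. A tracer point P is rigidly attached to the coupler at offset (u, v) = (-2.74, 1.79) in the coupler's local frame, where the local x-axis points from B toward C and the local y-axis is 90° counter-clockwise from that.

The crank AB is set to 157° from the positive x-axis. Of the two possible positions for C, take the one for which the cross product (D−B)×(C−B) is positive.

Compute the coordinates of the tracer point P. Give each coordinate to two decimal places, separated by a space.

-5.03 0.03

A=(0,0), D=(11.00,0)
B = A + 2.00·(cos157°, sin157°) = (-1.8410, 0.7815)
|BD| = 12.8648
circle(B,10.00) ∩ circle(D,10.00): a=6.4324, h=7.6567
  candidates: C₊=(5.0446,8.0333) cross=98.501; C₋=(4.1144,-7.2518) cross=-98.501
  mode + wants cross > 0 → take C=(5.0446,8.0333) (cross=98.501)
ex = (C−B)/|BC| = (0.6886,0.7252); ey = (-0.7252,0.6886)
P = B + -2.74·ex + 1.79·ey = (-5.0257,0.0270)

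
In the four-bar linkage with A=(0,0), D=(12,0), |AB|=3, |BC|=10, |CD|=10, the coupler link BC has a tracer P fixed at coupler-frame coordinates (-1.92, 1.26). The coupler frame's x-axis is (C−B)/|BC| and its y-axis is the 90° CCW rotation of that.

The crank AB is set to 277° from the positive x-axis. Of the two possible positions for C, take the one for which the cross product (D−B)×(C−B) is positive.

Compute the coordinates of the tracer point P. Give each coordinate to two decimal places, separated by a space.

-1.53 -4.27

A=(0,0), D=(12.00,0)
B = A + 3.00·(cos277°, sin277°) = (0.3656, -2.9776)
|BD| = 12.0094
circle(B,10.00) ∩ circle(D,10.00): a=6.0047, h=7.9965
  candidates: C₊=(4.2001,6.2580) cross=96.033; C₋=(8.1655,-9.2356) cross=-96.033
  mode + wants cross > 0 → take C=(4.2001,6.2580) (cross=96.033)
ex = (C−B)/|BC| = (0.3835,0.9236); ey = (-0.9236,0.3835)
P = B + -1.92·ex + 1.26·ey = (-1.5343,-4.2677)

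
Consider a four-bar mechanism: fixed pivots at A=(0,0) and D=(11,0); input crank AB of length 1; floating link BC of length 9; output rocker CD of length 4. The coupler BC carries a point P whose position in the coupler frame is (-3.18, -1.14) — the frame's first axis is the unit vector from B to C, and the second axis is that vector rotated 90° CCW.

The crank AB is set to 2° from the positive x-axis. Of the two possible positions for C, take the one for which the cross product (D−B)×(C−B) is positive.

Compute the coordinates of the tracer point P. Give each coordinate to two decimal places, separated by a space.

A=(0,0), D=(11.00,0)
B = A + 1.00·(cos2°, sin2°) = (0.9994, 0.0349)
|BD| = 10.0007
circle(B,9.00) ∩ circle(D,4.00): a=8.2501, h=3.5966
  candidates: C₊=(9.2620,3.6027) cross=35.968; C₋=(9.2369,-3.5905) cross=-35.968
  mode + wants cross > 0 → take C=(9.2620,3.6027) (cross=35.968)
ex = (C−B)/|BC| = (0.9181,0.3964); ey = (-0.3964,0.9181)
P = B + -3.18·ex + -1.14·ey = (-1.4681,-2.2723)

-1.47 -2.27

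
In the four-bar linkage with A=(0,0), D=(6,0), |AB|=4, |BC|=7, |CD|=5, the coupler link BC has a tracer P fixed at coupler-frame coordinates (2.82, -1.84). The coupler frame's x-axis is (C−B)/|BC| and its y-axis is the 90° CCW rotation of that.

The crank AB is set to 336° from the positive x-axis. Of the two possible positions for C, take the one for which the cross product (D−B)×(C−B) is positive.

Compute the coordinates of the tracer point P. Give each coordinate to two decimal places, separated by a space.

A=(0,0), D=(6.00,0)
B = A + 4.00·(cos336°, sin336°) = (3.6542, -1.6269)
|BD| = 2.8548
circle(B,7.00) ∩ circle(D,5.00): a=5.6309, h=4.1585
  candidates: C₊=(5.9112,4.9992) cross=11.872; C₋=(10.6511,-1.8350) cross=-11.872
  mode + wants cross > 0 → take C=(5.9112,4.9992) (cross=11.872)
ex = (C−B)/|BC| = (0.3224,0.9466); ey = (-0.9466,0.3224)
P = B + 2.82·ex + -1.84·ey = (6.3052,0.4492)

6.31 0.45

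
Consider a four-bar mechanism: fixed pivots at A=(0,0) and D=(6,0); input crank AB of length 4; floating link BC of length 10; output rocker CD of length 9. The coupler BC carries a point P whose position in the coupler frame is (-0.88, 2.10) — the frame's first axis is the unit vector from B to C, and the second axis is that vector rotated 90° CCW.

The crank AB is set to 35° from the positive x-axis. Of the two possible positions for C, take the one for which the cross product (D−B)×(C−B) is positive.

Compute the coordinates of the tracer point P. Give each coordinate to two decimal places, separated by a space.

1.63 3.87

A=(0,0), D=(6.00,0)
B = A + 4.00·(cos35°, sin35°) = (3.2766, 2.2943)
|BD| = 3.5610
circle(B,10.00) ∩ circle(D,9.00): a=4.4483, h=8.9562
  candidates: C₊=(12.4489,6.2778) cross=31.893; C₋=(0.9082,-7.4212) cross=-31.893
  mode + wants cross > 0 → take C=(12.4489,6.2778) (cross=31.893)
ex = (C−B)/|BC| = (0.9172,0.3984); ey = (-0.3984,0.9172)
P = B + -0.88·ex + 2.10·ey = (1.6329,3.8699)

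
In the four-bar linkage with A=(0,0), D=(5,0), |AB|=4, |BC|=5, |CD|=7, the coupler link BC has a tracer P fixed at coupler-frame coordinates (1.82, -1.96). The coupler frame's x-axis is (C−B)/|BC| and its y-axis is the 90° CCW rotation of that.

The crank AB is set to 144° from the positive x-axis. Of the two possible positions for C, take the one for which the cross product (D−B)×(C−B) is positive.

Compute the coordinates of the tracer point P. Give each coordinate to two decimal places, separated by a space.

A=(0,0), D=(5.00,0)
B = A + 4.00·(cos144°, sin144°) = (-3.2361, 2.3511)
|BD| = 8.5651
circle(B,5.00) ∩ circle(D,7.00): a=2.8815, h=4.0862
  candidates: C₊=(0.6564,5.4894) cross=34.999; C₋=(-1.5869,-2.3691) cross=-34.999
  mode + wants cross > 0 → take C=(0.6564,5.4894) (cross=34.999)
ex = (C−B)/|BC| = (0.7785,0.6276); ey = (-0.6276,0.7785)
P = B + 1.82·ex + -1.96·ey = (-0.5890,1.9676)

-0.59 1.97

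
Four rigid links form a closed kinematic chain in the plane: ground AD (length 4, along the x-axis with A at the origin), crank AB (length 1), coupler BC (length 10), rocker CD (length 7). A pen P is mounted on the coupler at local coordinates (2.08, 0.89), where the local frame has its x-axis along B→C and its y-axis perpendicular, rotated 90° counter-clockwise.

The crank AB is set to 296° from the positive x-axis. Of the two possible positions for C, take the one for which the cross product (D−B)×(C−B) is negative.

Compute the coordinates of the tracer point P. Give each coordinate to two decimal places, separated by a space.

A=(0,0), D=(4.00,0)
B = A + 1.00·(cos296°, sin296°) = (0.4384, -0.8988)
|BD| = 3.6733
circle(B,10.00) ∩ circle(D,7.00): a=8.7787, h=4.7891
  candidates: C₊=(7.7784,5.8927) cross=17.592; C₋=(10.1220,-3.3943) cross=-17.592
  mode - wants cross < 0 → take C=(10.1220,-3.3943) (cross=-17.592)
ex = (C−B)/|BC| = (0.9684,-0.2496); ey = (0.2496,0.9684)
P = B + 2.08·ex + 0.89·ey = (2.6747,-0.5560)

2.67 -0.56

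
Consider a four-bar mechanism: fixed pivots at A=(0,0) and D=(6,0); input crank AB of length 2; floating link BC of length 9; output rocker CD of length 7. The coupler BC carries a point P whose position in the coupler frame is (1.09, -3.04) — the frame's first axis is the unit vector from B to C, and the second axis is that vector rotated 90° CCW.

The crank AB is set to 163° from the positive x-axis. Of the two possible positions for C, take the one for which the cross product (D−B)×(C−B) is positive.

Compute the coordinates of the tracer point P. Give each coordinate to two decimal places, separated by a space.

A=(0,0), D=(6.00,0)
B = A + 2.00·(cos163°, sin163°) = (-1.9126, 0.5847)
|BD| = 7.9342
circle(B,9.00) ∩ circle(D,7.00): a=5.9837, h=6.7228
  candidates: C₊=(4.5503,6.8482) cross=53.340; C₋=(3.5593,-6.5607) cross=-53.340
  mode + wants cross > 0 → take C=(4.5503,6.8482) (cross=53.340)
ex = (C−B)/|BC| = (0.7181,0.6959); ey = (-0.6959,0.7181)
P = B + 1.09·ex + -3.04·ey = (0.9858,-0.8397)

0.99 -0.84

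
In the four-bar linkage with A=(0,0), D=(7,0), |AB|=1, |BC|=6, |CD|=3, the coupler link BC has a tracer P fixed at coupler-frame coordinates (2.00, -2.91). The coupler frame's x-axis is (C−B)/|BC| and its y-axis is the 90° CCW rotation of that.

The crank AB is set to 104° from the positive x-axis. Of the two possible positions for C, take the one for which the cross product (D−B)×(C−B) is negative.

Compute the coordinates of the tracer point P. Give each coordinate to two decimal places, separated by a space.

A=(0,0), D=(7.00,0)
B = A + 1.00·(cos104°, sin104°) = (-0.2419, 0.9703)
|BD| = 7.3066
circle(B,6.00) ∩ circle(D,3.00): a=5.5010, h=2.3957
  candidates: C₊=(5.5285,2.6143) cross=17.505; C₋=(4.8922,-2.1347) cross=-17.505
  mode - wants cross < 0 → take C=(4.8922,-2.1347) (cross=-17.505)
ex = (C−B)/|BC| = (0.8557,-0.5175); ey = (0.5175,0.8557)
P = B + 2.00·ex + -2.91·ey = (-0.0365,-2.5547)

-0.04 -2.55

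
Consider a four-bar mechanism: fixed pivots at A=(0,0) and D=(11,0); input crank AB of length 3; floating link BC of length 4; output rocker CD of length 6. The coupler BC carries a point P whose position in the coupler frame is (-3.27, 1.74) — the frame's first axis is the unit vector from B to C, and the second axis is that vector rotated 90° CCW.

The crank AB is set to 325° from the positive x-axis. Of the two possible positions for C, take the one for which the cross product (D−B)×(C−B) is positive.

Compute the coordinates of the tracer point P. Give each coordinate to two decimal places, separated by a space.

A=(0,0), D=(11.00,0)
B = A + 3.00·(cos325°, sin325°) = (2.4575, -1.7207)
|BD| = 8.7141
circle(B,4.00) ∩ circle(D,6.00): a=3.2095, h=2.3873
  candidates: C₊=(5.1324,1.2533) cross=20.803; C₋=(6.0752,-3.4272) cross=-20.803
  mode + wants cross > 0 → take C=(5.1324,1.2533) (cross=20.803)
ex = (C−B)/|BC| = (0.6687,0.7435); ey = (-0.7435,0.6687)
P = B + -3.27·ex + 1.74·ey = (-1.0230,-2.9884)

-1.02 -2.99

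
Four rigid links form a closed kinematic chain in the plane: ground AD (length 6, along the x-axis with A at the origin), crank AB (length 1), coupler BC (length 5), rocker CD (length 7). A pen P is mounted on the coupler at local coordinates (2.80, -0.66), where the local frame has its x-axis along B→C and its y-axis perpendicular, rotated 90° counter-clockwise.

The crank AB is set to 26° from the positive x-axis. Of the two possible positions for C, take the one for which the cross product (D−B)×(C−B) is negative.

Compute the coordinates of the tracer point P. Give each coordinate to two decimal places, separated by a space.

0.12 -2.33

A=(0,0), D=(6.00,0)
B = A + 1.00·(cos26°, sin26°) = (0.8988, 0.4384)
|BD| = 5.1200
circle(B,5.00) ∩ circle(D,7.00): a=0.2163, h=4.9953
  candidates: C₊=(1.5420,5.3968) cross=25.576; C₋=(0.6866,-4.5571) cross=-25.576
  mode - wants cross < 0 → take C=(0.6866,-4.5571) (cross=-25.576)
ex = (C−B)/|BC| = (-0.0424,-0.9991); ey = (0.9991,-0.0424)
P = B + 2.80·ex + -0.66·ey = (0.1205,-2.3311)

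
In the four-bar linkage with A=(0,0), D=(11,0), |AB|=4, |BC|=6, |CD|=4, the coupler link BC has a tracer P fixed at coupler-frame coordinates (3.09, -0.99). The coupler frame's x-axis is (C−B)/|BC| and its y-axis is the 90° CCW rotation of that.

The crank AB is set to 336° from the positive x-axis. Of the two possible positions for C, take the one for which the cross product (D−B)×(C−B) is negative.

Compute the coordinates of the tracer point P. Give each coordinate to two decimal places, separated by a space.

6.24 -3.59

A=(0,0), D=(11.00,0)
B = A + 4.00·(cos336°, sin336°) = (3.6542, -1.6269)
|BD| = 7.5238
circle(B,6.00) ∩ circle(D,4.00): a=5.0910, h=3.1751
  candidates: C₊=(7.9382,2.5739) cross=23.889; C₋=(9.3113,-3.6261) cross=-23.889
  mode - wants cross < 0 → take C=(9.3113,-3.6261) (cross=-23.889)
ex = (C−B)/|BC| = (0.9429,-0.3332); ey = (0.3332,0.9429)
P = B + 3.09·ex + -0.99·ey = (6.2378,-3.5899)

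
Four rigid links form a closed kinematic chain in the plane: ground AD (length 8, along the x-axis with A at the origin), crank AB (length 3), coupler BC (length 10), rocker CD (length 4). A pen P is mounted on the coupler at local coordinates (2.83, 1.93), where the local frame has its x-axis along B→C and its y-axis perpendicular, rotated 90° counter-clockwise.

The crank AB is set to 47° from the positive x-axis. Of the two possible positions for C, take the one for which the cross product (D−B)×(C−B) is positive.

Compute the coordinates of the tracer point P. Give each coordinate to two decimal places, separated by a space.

A=(0,0), D=(8.00,0)
B = A + 3.00·(cos47°, sin47°) = (2.0460, 2.1941)
|BD| = 6.3454
circle(B,10.00) ∩ circle(D,4.00): a=9.7917, h=2.0306
  candidates: C₊=(11.9358,0.7137) cross=12.885; C₋=(10.5316,-3.0969) cross=-12.885
  mode + wants cross > 0 → take C=(11.9358,0.7137) (cross=12.885)
ex = (C−B)/|BC| = (0.9890,-0.1480); ey = (0.1480,0.9890)
P = B + 2.83·ex + 1.93·ey = (5.1305,3.6839)

5.13 3.68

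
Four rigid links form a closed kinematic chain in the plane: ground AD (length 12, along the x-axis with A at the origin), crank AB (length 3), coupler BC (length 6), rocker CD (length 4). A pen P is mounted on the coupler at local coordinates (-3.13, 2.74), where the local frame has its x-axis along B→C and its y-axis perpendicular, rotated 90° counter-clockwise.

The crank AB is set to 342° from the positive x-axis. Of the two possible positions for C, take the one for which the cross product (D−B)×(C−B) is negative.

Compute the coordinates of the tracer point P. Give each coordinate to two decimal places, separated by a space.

A=(0,0), D=(12.00,0)
B = A + 3.00·(cos342°, sin342°) = (2.8532, -0.9271)
|BD| = 9.1937
circle(B,6.00) ∩ circle(D,4.00): a=5.6845, h=1.9199
  candidates: C₊=(8.3152,1.5562) cross=17.651; C₋=(8.7023,-2.2639) cross=-17.651
  mode - wants cross < 0 → take C=(8.7023,-2.2639) (cross=-17.651)
ex = (C−B)/|BC| = (0.9749,-0.2228); ey = (0.2228,0.9749)
P = B + -3.13·ex + 2.74·ey = (0.4124,2.4415)

0.41 2.44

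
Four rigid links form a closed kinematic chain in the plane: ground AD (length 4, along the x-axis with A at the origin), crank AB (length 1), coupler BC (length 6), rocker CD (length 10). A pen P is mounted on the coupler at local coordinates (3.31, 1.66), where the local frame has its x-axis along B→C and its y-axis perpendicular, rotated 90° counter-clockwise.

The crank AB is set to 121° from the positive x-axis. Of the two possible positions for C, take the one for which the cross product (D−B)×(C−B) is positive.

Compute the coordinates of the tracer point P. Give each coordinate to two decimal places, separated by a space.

-3.92 2.31

A=(0,0), D=(4.00,0)
B = A + 1.00·(cos121°, sin121°) = (-0.5150, 0.8572)
|BD| = 4.5957
circle(B,6.00) ∩ circle(D,10.00): a=-4.6652, h=3.7730
  candidates: C₊=(-4.3947,5.4341) cross=17.340; C₋=(-5.8021,-1.9795) cross=-17.340
  mode + wants cross > 0 → take C=(-4.3947,5.4341) (cross=17.340)
ex = (C−B)/|BC| = (-0.6466,0.7628); ey = (-0.7628,-0.6466)
P = B + 3.31·ex + 1.66·ey = (-3.9216,2.3088)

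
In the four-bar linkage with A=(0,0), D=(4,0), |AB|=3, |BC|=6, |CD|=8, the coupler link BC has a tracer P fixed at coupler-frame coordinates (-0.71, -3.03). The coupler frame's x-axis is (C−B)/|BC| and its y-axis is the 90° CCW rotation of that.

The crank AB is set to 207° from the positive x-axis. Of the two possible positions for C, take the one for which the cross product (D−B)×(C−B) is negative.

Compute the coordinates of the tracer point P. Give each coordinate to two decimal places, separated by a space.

A=(0,0), D=(4.00,0)
B = A + 3.00·(cos207°, sin207°) = (-2.6730, -1.3620)
|BD| = 6.8106
circle(B,6.00) ∩ circle(D,8.00): a=1.3497, h=5.8462
  candidates: C₊=(-2.5197,4.6361) cross=39.816; C₋=(-0.1815,-6.8202) cross=-39.816
  mode - wants cross < 0 → take C=(-0.1815,-6.8202) (cross=-39.816)
ex = (C−B)/|BC| = (0.4153,-0.9097); ey = (0.9097,0.4153)
P = B + -0.71·ex + -3.03·ey = (-5.7243,-1.9743)

-5.72 -1.97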